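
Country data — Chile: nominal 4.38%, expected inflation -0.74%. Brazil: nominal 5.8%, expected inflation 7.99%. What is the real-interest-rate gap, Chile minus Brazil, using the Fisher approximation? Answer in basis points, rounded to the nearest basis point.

731 basis points

Chile: 4.38% − (-0.74%) = 5.120%
Brazil: 5.8% − 7.99% = -2.190%
Differential = 7.310% → 731 basis points.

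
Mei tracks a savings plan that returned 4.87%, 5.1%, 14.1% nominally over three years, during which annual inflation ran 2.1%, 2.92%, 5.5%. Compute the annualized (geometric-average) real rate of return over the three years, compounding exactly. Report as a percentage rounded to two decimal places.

4.29%

Nominal growth factor = 1.0487 × 1.0510 × 1.1410 = 1.25759160
Price-level growth factor = 1.0210 × 1.0292 × 1.0550 = 1.10860793
Real growth factor = 1.25759160 / 1.10860793 = 1.13438807
Annualized real rate = 1.13438807^(1/3) − 1 = 4.2927% → 4.29%.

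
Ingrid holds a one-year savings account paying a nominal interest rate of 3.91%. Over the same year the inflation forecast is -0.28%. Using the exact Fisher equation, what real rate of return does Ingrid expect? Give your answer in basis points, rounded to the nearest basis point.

1 + r = 1.03910 / 0.99720 = 1.042018
r = 1.042018 − 1 = 4.2018%, i.e. 420 basis points.

420 basis points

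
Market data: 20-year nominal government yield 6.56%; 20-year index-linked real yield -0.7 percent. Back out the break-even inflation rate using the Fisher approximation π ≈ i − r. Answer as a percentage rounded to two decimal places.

π ≈ i − r = 6.56% − (-0.7%) → 7.26%.

7.26%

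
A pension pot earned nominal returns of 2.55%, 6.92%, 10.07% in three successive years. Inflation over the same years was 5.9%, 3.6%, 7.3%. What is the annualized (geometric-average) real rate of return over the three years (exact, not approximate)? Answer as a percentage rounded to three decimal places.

0.833%

Nominal growth factor = 1.0255 × 1.0692 × 1.1007 = 1.20687859
Price-level growth factor = 1.0590 × 1.0360 × 1.0730 = 1.17721405
Real growth factor = 1.20687859 / 1.17721405 = 1.02519893
Annualized real rate = 1.02519893^(1/3) − 1 = 0.8330% → 0.833%.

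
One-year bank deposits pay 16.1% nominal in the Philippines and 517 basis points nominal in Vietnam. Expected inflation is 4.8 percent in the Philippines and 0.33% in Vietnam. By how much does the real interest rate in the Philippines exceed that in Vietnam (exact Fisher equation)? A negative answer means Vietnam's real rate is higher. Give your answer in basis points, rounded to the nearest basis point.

596 basis points

The Philippines: (1 + 0.1610)/(1 + 0.0480) − 1 = 10.7824%
Vietnam: (1 + 0.0517)/(1 + 0.0033) − 1 = 4.8241%
Differential = 10.7824% − 4.8241% = 5.9584% → 596 basis points.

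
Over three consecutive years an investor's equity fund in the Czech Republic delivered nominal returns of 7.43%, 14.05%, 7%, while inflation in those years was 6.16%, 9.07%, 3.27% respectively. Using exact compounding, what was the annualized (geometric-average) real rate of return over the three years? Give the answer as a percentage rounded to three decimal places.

Nominal growth factor = 1.0743 × 1.1405 × 1.0700 = 1.31100589
Price-level growth factor = 1.0616 × 1.0907 × 1.0327 = 1.19575003
Real growth factor = 1.31100589 / 1.19575003 = 1.09638792
Annualized real rate = 1.09638792^(1/3) − 1 = 3.1149% → 3.115%.

3.115%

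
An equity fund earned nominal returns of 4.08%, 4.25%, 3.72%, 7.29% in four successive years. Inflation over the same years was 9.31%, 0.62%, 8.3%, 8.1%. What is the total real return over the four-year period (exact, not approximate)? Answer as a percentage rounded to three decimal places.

Compound the nominal returns: 1.0408 × 1.0425 × 1.0372 × 1.0729 = 1.207439.
Compound inflation: 1.0931 × 1.0062 × 1.0830 × 1.0810 = 1.287652.
Deflate: 1.207439 / 1.287652 = 0.937706.
Total real return = 0.937706 − 1 → -6.229%.

-6.229%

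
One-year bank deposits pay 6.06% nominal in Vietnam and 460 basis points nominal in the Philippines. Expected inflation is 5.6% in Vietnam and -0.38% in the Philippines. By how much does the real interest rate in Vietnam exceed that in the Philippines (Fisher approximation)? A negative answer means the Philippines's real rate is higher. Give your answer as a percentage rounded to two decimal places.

Vietnam: 6.06% − 5.6% = 0.460%
The Philippines: 4.6% − (-0.38%) = 4.980%
Differential = -4.520% → -4.52%.

-4.52%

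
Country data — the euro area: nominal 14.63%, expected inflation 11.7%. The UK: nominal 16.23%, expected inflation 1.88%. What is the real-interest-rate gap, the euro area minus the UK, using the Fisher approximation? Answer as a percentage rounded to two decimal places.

The euro area: 14.63% − 11.7% = 2.930%
The UK: 16.23% − 1.88% = 14.350%
Differential = -11.420% → -11.42%.

-11.42%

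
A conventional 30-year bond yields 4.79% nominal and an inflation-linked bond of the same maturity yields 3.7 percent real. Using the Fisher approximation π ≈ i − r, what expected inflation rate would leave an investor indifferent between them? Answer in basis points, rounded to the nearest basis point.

π ≈ i − r = 4.79% − 3.7% → 109 basis points.

109 basis points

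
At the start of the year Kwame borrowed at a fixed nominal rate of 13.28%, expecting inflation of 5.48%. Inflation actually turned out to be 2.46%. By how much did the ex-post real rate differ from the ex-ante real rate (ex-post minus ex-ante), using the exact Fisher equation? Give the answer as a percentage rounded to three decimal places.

3.165%

Ex-ante: (1 + 0.1328)/(1 + 0.0548) − 1 = 7.39477%
Ex-post: (1 + 0.1328)/(1 + 0.0246) − 1 = 10.56022%
Difference (ex-post − ex-ante) = 3.16545% → 3.165%.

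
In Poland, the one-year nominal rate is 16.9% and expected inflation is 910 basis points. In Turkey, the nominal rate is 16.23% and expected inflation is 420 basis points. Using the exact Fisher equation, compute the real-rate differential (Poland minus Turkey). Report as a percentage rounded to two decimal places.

-4.40%

Poland: (1 + 0.1690)/(1 + 0.0910) − 1 = 7.1494%
Turkey: (1 + 0.1623)/(1 + 0.0420) − 1 = 11.5451%
Differential = 7.1494% − 11.5451% = -4.3957% → -4.40%.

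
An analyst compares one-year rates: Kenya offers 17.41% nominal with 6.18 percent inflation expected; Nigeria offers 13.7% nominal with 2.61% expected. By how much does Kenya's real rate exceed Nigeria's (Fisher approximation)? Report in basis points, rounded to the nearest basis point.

Kenya: 17.41% − 6.18% = 11.230%
Nigeria: 13.7% − 2.61% = 11.090%
Differential = 0.140% → 14 basis points.

14 basis points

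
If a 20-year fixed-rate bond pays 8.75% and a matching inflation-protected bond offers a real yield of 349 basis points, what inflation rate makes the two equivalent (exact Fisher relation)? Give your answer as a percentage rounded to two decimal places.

5.08%

(1 + π) = (1 + i)/(1 + r) = 1.08750 / 1.03490 = 1.050826
Break-even inflation = 1.050826 − 1 → 5.08%.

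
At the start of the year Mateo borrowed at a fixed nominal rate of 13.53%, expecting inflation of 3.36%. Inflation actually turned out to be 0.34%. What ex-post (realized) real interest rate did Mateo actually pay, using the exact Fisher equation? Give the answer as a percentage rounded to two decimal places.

13.15%

Ex-post: (1 + 0.1353)/(1 + 0.0034) − 1 = 13.1453%
So the realized real rate is 13.15%.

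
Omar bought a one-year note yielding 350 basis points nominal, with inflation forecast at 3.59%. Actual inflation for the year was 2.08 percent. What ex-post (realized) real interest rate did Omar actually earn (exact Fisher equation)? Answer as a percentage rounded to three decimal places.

Ex-post: (1 + 0.0350)/(1 + 0.0208) − 1 = 1.3911%
So the realized real rate is 1.391%.

1.391%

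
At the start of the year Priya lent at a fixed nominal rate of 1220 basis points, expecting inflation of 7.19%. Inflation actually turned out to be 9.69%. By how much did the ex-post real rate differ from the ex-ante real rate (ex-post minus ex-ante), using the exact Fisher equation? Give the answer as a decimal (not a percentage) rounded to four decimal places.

-0.0239

Ex-ante: (1 + 0.1220)/(1 + 0.0719) − 1 = 4.6739%
Ex-post: (1 + 0.1220)/(1 + 0.0969) − 1 = 2.2883%
Difference (ex-post − ex-ante) = -2.3857% → -0.0239.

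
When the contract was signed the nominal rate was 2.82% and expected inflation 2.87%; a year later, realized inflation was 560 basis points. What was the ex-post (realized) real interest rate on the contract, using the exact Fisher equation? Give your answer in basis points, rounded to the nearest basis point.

-263 basis points

Ex-post: (1 + 0.0282)/(1 + 0.0560) − 1 = -2.6326%
So the realized real rate is -263 basis points.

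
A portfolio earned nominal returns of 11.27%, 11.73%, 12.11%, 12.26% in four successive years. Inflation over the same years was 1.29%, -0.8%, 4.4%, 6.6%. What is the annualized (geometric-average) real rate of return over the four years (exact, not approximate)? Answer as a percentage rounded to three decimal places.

Nominal growth factor = 1.1127 × 1.1173 × 1.1211 × 1.1226 = 1.56465026
Price-level growth factor = 1.0129 × 0.9920 × 1.0440 × 1.0660 = 1.11824238
Real growth factor = 1.56465026 / 1.11824238 = 1.39920494
Annualized real rate = 1.39920494^(1/4) − 1 = 8.7603% → 8.760%.

8.760%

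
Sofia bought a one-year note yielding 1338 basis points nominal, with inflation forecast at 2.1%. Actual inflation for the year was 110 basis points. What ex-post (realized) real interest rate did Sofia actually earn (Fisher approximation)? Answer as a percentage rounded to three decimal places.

Ex-post: 13.38% − 1.1% = 12.280%
So the realized real rate is 12.280%.

12.280%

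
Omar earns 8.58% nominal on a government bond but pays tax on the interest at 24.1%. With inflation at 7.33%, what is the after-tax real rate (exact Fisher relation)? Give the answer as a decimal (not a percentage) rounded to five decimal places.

After-tax nominal return = 8.58% × (1 − 0.241) = 6.51222%.
1 + r = 1.0651222 / 1.07330 = 0.992381
After-tax real rate = 0.992381 − 1 → -0.00762.

-0.00762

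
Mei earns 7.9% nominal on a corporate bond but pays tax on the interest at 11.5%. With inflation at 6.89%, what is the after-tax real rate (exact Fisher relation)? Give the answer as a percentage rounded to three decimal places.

After-tax nominal return = 7.9% × (1 − 0.115) = 6.9915%.
1 + r = 1.069915 / 1.06890 = 1.000950
After-tax real rate = 1.000950 − 1 → 0.095%.

0.095%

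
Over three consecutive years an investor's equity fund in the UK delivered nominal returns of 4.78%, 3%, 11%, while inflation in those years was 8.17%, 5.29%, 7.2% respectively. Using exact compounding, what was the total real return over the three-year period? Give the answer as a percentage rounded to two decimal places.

-1.88%

Nominal growth factor = 1.0478 × 1.0300 × 1.1100 = 1.197950
Price-level growth factor = 1.0817 × 1.0529 × 1.0720 = 1.220924
Real growth factor = 1.197950 / 1.220924 = 0.981183
Total real return = 0.981183 − 1 → -1.88%.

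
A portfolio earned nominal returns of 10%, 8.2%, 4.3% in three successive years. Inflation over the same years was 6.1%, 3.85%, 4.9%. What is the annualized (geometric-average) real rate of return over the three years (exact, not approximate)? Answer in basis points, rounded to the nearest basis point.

241 basis points

Compound the nominal returns: 1.1000 × 1.0820 × 1.0430 = 1.24137860.
Compound inflation: 1.0610 × 1.0385 × 1.0490 = 1.15583908.
Deflate: 1.24137860 / 1.15583908 = 1.07400643.
Annualized real rate = 1.07400643^(1/3) − 1 = 2.4084% → 241 basis points.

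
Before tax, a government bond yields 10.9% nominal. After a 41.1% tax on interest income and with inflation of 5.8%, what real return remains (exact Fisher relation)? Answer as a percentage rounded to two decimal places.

After-tax nominal return = 10.9% × (1 − 0.411) = 6.4201%.
1 + r = 1.064201 / 1.05800 = 1.005861
After-tax real rate = 1.005861 − 1 → 0.59%.

0.59%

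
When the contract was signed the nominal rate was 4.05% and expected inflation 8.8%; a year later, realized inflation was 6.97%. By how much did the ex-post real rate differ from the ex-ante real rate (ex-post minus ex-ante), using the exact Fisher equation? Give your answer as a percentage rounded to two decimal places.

1.64%

Ex-ante: (1 + 0.0405)/(1 + 0.0880) − 1 = -4.3658%
Ex-post: (1 + 0.0405)/(1 + 0.0697) − 1 = -2.7297%
Difference (ex-post − ex-ante) = 1.6361% → 1.64%.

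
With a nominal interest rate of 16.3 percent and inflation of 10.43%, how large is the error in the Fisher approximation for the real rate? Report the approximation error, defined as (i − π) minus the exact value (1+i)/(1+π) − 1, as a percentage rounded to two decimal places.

Approximate: r ≈ 16.300% − 10.430% = 5.8700%
Exact: (1 + 0.1630)/(1 + 0.1043) − 1 = 5.3156%
Error = 5.8700% − 5.3156% = 0.5544% → 0.55%.

0.55%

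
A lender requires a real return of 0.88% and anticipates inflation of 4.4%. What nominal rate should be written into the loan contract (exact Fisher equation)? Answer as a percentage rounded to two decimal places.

(1 + i) = (1 + r)(1 + π) = 1.00880 × 1.04400 = 1.0531872
i = 1.0531872 − 1, so the required nominal rate is 5.32%.

5.32%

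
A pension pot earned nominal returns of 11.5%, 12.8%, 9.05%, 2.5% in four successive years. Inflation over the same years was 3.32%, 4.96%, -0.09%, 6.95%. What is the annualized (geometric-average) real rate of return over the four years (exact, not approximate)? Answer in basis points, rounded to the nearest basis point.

495 basis points

Nominal growth factor = 1.1150 × 1.1280 × 1.0905 × 1.0250 = 1.40583225
Price-level growth factor = 1.0332 × 1.0496 × 0.9991 × 1.0695 = 1.15877193
Real growth factor = 1.40583225 / 1.15877193 = 1.21320875
Annualized real rate = 1.21320875^(1/4) − 1 = 4.9503% → 495 basis points.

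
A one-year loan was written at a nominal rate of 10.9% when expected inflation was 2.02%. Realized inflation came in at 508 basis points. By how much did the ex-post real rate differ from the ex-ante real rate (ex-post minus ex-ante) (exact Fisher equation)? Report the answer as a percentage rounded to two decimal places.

Ex-ante: (1 + 0.1090)/(1 + 0.0202) − 1 = 8.7042%
Ex-post: (1 + 0.1090)/(1 + 0.0508) − 1 = 5.5386%
Difference (ex-post − ex-ante) = -3.1655% → -3.17%.

-3.17%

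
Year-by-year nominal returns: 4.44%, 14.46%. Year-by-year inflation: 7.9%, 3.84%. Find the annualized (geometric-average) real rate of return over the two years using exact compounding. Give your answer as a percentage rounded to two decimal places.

3.29%

Compound the nominal returns: 1.0444 × 1.1446 = 1.19542024.
Compound inflation: 1.0790 × 1.0384 = 1.12043360.
Deflate: 1.19542024 / 1.12043360 = 1.06692645.
Annualized real rate = 1.06692645^(1/2) − 1 = 3.2921% → 3.29%.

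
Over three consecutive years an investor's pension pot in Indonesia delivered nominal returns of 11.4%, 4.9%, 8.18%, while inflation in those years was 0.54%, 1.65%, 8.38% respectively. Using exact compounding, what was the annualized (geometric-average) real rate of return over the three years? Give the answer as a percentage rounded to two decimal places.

Nominal growth factor = 1.1140 × 1.0490 × 1.0818 = 1.26417633
Price-level growth factor = 1.0054 × 1.0165 × 1.0838 = 1.10763179
Real growth factor = 1.26417633 / 1.10763179 = 1.14133266
Annualized real rate = 1.14133266^(1/3) − 1 = 4.5051% → 4.51%.

4.51%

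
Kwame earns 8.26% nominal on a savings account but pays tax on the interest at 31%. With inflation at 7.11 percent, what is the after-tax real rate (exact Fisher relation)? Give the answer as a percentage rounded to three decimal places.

After-tax nominal return = 8.26% × (1 − 0.31) = 5.6994%.
1 + r = 1.056994 / 1.07110 = 0.986830
After-tax real rate = 0.986830 − 1 → -1.317%.

-1.317%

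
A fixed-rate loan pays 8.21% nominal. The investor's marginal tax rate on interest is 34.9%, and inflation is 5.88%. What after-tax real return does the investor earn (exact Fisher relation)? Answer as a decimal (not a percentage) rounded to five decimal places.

After-tax nominal return = 8.21% × (1 − 0.349) = 5.34471%.
1 + r = 1.0534471 / 1.05880 = 0.994944
After-tax real rate = 0.994944 − 1 → -0.00506.

-0.00506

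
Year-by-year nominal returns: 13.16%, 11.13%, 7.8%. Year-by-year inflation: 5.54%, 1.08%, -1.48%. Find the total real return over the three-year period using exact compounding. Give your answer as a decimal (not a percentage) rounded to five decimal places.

0.28984

Nominal growth factor = 1.1316 × 1.1113 × 1.0780 = 1.355636
Price-level growth factor = 1.0554 × 1.0108 × 0.9852 = 1.051010
Real growth factor = 1.355636 / 1.051010 = 1.289841
Total real return = 1.289841 − 1 → 0.28984.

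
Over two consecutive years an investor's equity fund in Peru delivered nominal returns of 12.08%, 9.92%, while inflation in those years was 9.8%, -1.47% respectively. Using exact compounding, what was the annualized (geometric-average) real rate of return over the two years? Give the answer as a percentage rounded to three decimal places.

Nominal growth factor = 1.1208 × 1.0992 = 1.23198336
Price-level growth factor = 1.0980 × 0.9853 = 1.08185940
Real growth factor = 1.23198336 / 1.08185940 = 1.13876476
Annualized real rate = 1.13876476^(1/2) − 1 = 6.7129% → 6.713%.

6.713%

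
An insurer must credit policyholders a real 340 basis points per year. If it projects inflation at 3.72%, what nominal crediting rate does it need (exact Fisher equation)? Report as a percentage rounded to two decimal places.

(1 + i) = (1 + r)(1 + π) = 1.03400 × 1.03720 = 1.0724648
i = 1.0724648 − 1, so the required nominal rate is 7.25%.

7.25%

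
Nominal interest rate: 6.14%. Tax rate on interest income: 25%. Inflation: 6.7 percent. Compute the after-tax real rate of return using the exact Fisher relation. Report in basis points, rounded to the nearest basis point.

-196 basis points

After-tax nominal return = 6.14% × (1 − 0.25) = 4.6050%.
1 + r = 1.04605 / 1.06700 = 0.980366
After-tax real rate = 0.980366 − 1 → -196 basis points.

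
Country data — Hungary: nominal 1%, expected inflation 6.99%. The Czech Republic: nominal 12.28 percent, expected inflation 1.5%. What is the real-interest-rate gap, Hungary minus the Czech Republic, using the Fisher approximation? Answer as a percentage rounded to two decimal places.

-16.77%

Hungary: 1% − 6.99% = -5.990%
The Czech Republic: 12.28% − 1.5% = 10.780%
Differential = -16.770% → -16.77%.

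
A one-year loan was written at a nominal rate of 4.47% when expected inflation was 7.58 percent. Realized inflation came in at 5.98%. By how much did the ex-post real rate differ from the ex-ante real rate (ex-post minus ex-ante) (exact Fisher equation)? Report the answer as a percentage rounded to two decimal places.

1.47%

Ex-ante: (1 + 0.0447)/(1 + 0.0758) − 1 = -2.8909%
Ex-post: (1 + 0.0447)/(1 + 0.0598) − 1 = -1.4248%
Difference (ex-post − ex-ante) = 1.4661% → 1.47%.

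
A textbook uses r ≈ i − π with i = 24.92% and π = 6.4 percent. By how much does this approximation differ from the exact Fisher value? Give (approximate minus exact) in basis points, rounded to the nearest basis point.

Approximate: r ≈ 24.920% − 6.400% = 18.5200%
Exact: (1 + 0.2492)/(1 + 0.0640) − 1 = 17.4060%
Error = 18.5200% − 17.4060% = 1.1140% → 111 basis points.

111 basis points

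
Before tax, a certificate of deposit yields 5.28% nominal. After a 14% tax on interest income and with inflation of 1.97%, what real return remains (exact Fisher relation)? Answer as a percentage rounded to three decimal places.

2.521%

After-tax nominal return = 5.28% × (1 − 0.14) = 4.5408%.
1 + r = 1.045408 / 1.01970 = 1.025211
After-tax real rate = 1.025211 − 1 → 2.521%.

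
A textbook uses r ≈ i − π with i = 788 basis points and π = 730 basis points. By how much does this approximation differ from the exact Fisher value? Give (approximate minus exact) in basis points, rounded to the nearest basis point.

Approximate: r ≈ 7.880% − 7.300% = 0.5800%
Exact: (1 + 0.0788)/(1 + 0.0730) − 1 = 0.5405%
Error = 0.5800% − 0.5405% = 0.0395% → 4 basis points.

4 basis points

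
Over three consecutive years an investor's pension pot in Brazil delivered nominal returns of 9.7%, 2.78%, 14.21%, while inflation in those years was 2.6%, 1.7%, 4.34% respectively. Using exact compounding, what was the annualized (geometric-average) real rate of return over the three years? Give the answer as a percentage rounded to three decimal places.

5.755%

Nominal growth factor = 1.0970 × 1.0278 × 1.1421 = 1.28771387
Price-level growth factor = 1.0260 × 1.0170 × 1.0434 = 1.08872738
Real growth factor = 1.28771387 / 1.08872738 = 1.18276980
Annualized real rate = 1.18276980^(1/3) − 1 = 5.7548% → 5.755%.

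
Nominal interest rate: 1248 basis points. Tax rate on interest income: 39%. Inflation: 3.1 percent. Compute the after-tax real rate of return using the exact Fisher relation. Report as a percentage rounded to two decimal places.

After-tax nominal return = 12.48% × (1 − 0.39) = 7.6128%.
1 + r = 1.076128 / 1.03100 = 1.043771
After-tax real rate = 1.043771 − 1 → 4.38%.

4.38%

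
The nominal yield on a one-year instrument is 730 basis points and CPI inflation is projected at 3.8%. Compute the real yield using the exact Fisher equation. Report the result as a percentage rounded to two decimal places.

3.37%

1 + r = 1.07300 / 1.03800 = 1.033719
r = 1.033719 − 1 = 3.3719%, i.e. 3.37%.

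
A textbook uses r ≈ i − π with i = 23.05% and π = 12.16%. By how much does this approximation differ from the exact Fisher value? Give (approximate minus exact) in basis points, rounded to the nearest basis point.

Approximate: r ≈ 23.050% − 12.160% = 10.8900%
Exact: (1 + 0.2305)/(1 + 0.1216) − 1 = 9.7093%
Error = 10.8900% − 9.7093% = 1.1807% → 118 basis points.

118 basis points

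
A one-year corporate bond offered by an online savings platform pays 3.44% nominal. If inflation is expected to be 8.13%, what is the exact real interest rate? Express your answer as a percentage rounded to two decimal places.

-4.34%

By the Fisher identity, 1 + r = (1 + i)/(1 + π).
1 + r = 1.03440 / 1.08130 = 0.956626
r = 0.956626 − 1 = -4.3374%, i.e. -4.34%.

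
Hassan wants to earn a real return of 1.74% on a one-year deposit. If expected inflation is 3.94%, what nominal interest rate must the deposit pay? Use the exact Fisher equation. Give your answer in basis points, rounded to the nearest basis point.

575 basis points

(1 + i) = (1 + r)(1 + π) = 1.01740 × 1.03940 = 1.05748556
i = 1.05748556 − 1, so the required nominal rate is 575 basis points.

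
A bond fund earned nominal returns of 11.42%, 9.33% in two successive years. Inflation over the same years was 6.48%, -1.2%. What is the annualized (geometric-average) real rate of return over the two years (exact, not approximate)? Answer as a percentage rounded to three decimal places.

7.607%

Nominal growth factor = 1.1142 × 1.0933 = 1.21815486
Price-level growth factor = 1.0648 × 0.9880 = 1.05202240
Real growth factor = 1.21815486 / 1.05202240 = 1.15791723
Annualized real rate = 1.15791723^(1/2) − 1 = 7.6066% → 7.607%.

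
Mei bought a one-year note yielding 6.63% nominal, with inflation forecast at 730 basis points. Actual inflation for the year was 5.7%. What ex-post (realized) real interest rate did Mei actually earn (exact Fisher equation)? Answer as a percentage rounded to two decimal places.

0.88%

Ex-post: (1 + 0.0663)/(1 + 0.0570) − 1 = 0.8798%
So the realized real rate is 0.88%.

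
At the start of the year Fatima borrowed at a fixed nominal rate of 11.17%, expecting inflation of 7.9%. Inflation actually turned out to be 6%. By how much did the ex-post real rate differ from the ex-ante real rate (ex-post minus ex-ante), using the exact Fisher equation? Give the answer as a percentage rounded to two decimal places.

Ex-ante: (1 + 0.1117)/(1 + 0.0790) − 1 = 3.0306%
Ex-post: (1 + 0.1117)/(1 + 0.0600) − 1 = 4.8774%
Difference (ex-post − ex-ante) = 1.8468% → 1.85%.

1.85%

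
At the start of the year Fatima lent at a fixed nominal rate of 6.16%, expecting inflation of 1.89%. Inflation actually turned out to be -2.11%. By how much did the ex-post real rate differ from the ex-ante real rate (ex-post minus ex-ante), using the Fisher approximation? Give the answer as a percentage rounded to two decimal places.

4.00%

Ex-ante: 6.16% − 1.89% = 4.270%
Ex-post: 6.16% − (-2.11%) = 8.270%
Difference (ex-post − ex-ante) = 4.0000% → 4.00%.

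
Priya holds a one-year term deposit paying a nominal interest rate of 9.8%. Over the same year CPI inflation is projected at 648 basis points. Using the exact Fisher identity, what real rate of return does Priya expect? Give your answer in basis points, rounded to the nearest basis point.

1 + r = 1.09800 / 1.06480 = 1.031180
r = 1.031180 − 1 = 3.1180%, i.e. 312 basis points.

312 basis points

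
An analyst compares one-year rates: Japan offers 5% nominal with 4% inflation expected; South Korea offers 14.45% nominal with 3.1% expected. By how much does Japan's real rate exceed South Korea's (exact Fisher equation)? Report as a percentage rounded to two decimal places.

Japan: (1 + 0.0500)/(1 + 0.0400) − 1 = 0.9615%
South Korea: (1 + 0.1445)/(1 + 0.0310) − 1 = 11.0087%
Differential = 0.9615% − 11.0087% = -10.0472% → -10.05%.

-10.05%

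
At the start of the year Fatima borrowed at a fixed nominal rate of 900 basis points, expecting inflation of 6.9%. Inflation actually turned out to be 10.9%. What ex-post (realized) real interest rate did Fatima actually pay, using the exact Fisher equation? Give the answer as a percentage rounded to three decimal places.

-1.713%

Ex-post: (1 + 0.0900)/(1 + 0.1090) − 1 = -1.7133%
So the realized real rate is -1.713%.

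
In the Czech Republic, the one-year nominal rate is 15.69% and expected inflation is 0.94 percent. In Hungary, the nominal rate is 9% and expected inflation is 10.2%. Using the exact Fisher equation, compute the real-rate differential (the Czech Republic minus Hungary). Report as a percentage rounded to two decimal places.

15.70%

The Czech Republic: (1 + 0.1569)/(1 + 0.0094) − 1 = 14.6126%
Hungary: (1 + 0.0900)/(1 + 0.1020) − 1 = -1.0889%
Differential = 14.6126% − (-1.0889%) = 15.7016% → 15.70%.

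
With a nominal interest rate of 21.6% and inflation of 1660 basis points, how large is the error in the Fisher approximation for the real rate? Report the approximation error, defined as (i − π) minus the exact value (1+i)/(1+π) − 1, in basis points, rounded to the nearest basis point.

71 basis points

Approximate: r ≈ 21.600% − 16.600% = 5.0000%
Exact: (1 + 0.2160)/(1 + 0.1660) − 1 = 4.2882%
Error = 5.0000% − 4.2882% = 0.7118% → 71 basis points.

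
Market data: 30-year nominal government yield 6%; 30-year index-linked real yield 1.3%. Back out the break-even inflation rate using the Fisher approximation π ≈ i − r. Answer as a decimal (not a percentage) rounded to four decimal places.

π ≈ i − r = 6% − 1.3% → 0.0470.

0.0470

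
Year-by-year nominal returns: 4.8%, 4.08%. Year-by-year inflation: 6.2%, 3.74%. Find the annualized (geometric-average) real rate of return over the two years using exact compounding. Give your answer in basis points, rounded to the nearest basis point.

-50 basis points

Nominal growth factor = 1.0480 × 1.0408 = 1.09075840
Price-level growth factor = 1.0620 × 1.0374 = 1.10171880
Real growth factor = 1.09075840 / 1.10171880 = 0.99005154
Annualized real rate = 0.99005154^(1/2) − 1 = -0.4987% → -50 basis points.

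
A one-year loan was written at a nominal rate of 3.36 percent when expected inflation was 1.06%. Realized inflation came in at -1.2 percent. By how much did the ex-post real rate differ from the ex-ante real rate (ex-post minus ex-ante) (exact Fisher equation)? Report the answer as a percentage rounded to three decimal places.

2.340%

Ex-ante: (1 + 0.0336)/(1 + 0.0106) − 1 = 2.27588%
Ex-post: (1 + 0.0336)/(1 − 0.0120) − 1 = 4.61538%
Difference (ex-post − ex-ante) = 2.33951% → 2.340%.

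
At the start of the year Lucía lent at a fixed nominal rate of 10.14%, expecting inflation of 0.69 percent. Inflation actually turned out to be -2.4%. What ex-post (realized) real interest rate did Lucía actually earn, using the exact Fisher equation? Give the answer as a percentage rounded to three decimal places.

Ex-post: (1 + 0.1014)/(1 − 0.0240) − 1 = 12.8484%
So the realized real rate is 12.848%.

12.848%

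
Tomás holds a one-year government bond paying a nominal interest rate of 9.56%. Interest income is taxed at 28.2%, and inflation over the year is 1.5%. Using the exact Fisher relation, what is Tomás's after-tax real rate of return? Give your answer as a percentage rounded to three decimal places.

5.285%

After-tax nominal return = 9.56% × (1 − 0.282) = 6.86408%.
1 + r = 1.0686408 / 1.01500 = 1.052848
After-tax real rate = 1.052848 − 1 → 5.285%.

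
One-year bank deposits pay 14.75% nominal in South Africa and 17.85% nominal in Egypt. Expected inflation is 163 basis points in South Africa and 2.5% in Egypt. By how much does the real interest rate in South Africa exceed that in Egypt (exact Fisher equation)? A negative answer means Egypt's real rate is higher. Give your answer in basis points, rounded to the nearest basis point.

South Africa: (1 + 0.1475)/(1 + 0.0163) − 1 = 12.9096%
Egypt: (1 + 0.1785)/(1 + 0.0250) − 1 = 14.9756%
Differential = 12.9096% − 14.9756% = -2.0660% → -207 basis points.

-207 basis points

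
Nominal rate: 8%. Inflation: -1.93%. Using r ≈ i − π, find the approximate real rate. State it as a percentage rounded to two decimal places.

9.93%

r ≈ i − π = 8% − (-1.93%) = 9.93%.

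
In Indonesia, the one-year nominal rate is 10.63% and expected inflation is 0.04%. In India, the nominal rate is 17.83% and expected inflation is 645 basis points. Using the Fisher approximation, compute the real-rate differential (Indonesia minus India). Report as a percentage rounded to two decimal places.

-0.79%

Indonesia: 10.63% − 0.04% = 10.590%
India: 17.83% − 6.45% = 11.380%
Differential = -0.790% → -0.79%.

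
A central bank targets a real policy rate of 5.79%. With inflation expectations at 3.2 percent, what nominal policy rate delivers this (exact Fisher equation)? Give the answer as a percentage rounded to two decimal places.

9.18%

(1 + i) = (1 + r)(1 + π) = 1.05790 × 1.03200 = 1.0917528
i = 1.0917528 − 1, so the required nominal rate is 9.18%.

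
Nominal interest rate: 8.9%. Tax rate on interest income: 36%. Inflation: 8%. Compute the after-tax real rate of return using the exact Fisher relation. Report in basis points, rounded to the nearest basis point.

After-tax nominal return = 8.9% × (1 − 0.36) = 5.6960%.
1 + r = 1.05696 / 1.08000 = 0.978667
After-tax real rate = 0.978667 − 1 → -213 basis points.

-213 basis points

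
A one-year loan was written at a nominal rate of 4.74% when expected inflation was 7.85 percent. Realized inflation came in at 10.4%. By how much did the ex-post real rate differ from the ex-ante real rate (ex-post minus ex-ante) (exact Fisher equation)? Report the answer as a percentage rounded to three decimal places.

-2.243%

Ex-ante: (1 + 0.0474)/(1 + 0.0785) − 1 = -2.8836%
Ex-post: (1 + 0.0474)/(1 + 0.1040) − 1 = -5.1268%
Difference (ex-post − ex-ante) = -2.2432% → -2.243%.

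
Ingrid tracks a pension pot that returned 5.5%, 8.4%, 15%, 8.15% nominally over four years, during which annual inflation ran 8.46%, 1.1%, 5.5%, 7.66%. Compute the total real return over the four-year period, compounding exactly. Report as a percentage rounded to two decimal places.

14.20%

Nominal growth factor = 1.0550 × 1.0840 × 1.1500 × 1.0815 = 1.422349
Price-level growth factor = 1.0846 × 1.0110 × 1.0550 × 1.0766 = 1.245454
Real growth factor = 1.422349 / 1.245454 = 1.142033
Total real return = 1.142033 − 1 → 14.20%.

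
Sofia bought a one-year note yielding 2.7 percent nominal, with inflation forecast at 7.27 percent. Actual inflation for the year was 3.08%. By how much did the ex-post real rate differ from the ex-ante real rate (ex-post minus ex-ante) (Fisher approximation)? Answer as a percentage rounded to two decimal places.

4.19%

Ex-ante: 2.7% − 7.27% = -4.570%
Ex-post: 2.7% − 3.08% = -0.380%
Difference (ex-post − ex-ante) = 4.1900% → 4.19%.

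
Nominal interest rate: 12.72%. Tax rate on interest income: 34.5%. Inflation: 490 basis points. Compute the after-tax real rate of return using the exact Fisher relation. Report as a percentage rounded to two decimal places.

After-tax nominal return = 12.72% × (1 − 0.345) = 8.3316%.
1 + r = 1.083316 / 1.04900 = 1.032713
After-tax real rate = 1.032713 − 1 → 3.27%.

3.27%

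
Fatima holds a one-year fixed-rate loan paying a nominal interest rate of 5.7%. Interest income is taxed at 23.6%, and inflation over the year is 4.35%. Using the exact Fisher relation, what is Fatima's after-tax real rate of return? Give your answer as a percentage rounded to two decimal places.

0.00%

After-tax nominal return = 5.7% × (1 − 0.236) = 4.3548%.
1 + r = 1.043548 / 1.04350 = 1.000046
After-tax real rate = 1.000046 − 1 → 0.00%.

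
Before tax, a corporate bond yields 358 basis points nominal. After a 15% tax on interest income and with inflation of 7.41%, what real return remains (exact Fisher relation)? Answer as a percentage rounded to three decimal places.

After-tax nominal return = 3.58% × (1 − 0.15) = 3.0430%.
1 + r = 1.03043 / 1.07410 = 0.959343
After-tax real rate = 0.959343 − 1 → -4.066%.

-4.066%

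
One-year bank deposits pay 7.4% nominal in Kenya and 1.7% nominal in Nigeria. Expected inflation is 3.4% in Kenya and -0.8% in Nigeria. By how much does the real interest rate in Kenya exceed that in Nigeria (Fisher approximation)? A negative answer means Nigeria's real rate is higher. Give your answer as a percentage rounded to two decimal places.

Kenya: 7.4% − 3.4% = 4.000%
Nigeria: 1.7% − (-0.8%) = 2.500%
Differential = 1.500% → 1.50%.

1.50%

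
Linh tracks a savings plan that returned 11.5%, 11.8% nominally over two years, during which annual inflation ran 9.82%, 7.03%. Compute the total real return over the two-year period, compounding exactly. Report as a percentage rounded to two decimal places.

6.05%

Compound the nominal returns: 1.1150 × 1.1180 = 1.246570.
Compound inflation: 1.0982 × 1.0703 = 1.175403.
Deflate: 1.246570 / 1.175403 = 1.060546.
Total real return = 1.060546 − 1 → 6.05%.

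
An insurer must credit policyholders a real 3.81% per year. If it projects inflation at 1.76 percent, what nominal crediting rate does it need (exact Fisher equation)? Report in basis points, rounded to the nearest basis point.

564 basis points

(1 + i) = (1 + r)(1 + π) = 1.03810 × 1.01760 = 1.05637056
i = 1.05637056 − 1, so the required nominal rate is 564 basis points.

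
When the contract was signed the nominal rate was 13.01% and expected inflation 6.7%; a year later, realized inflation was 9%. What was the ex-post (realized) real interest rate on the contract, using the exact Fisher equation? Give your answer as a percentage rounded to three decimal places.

Ex-post: (1 + 0.1301)/(1 + 0.0900) − 1 = 3.6789%
So the realized real rate is 3.679%.

3.679%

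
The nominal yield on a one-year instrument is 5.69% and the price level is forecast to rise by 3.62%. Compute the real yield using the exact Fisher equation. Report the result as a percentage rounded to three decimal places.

1 + r = 1.05690 / 1.03620 = 1.019977
r = 1.019977 − 1 = 1.9977%, i.e. 1.998%.

1.998%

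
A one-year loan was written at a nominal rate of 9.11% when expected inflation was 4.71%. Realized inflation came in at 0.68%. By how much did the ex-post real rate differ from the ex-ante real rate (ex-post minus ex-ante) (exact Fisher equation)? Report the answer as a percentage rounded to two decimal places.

Ex-ante: (1 + 0.0911)/(1 + 0.0471) − 1 = 4.2021%
Ex-post: (1 + 0.0911)/(1 + 0.0068) − 1 = 8.3731%
Difference (ex-post − ex-ante) = 4.1710% → 4.17%.

4.17%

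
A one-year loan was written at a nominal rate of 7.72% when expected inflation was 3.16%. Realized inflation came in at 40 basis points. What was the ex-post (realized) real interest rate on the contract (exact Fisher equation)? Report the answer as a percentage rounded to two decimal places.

7.29%

Ex-post: (1 + 0.0772)/(1 + 0.0040) − 1 = 7.2908%
So the realized real rate is 7.29%.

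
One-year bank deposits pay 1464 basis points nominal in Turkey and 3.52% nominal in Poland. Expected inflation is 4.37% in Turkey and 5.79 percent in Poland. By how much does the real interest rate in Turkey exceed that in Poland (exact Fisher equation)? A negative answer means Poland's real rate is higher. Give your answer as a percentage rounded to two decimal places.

Turkey: (1 + 0.1464)/(1 + 0.0437) − 1 = 9.8400%
Poland: (1 + 0.0352)/(1 + 0.0579) − 1 = -2.1458%
Differential = 9.8400% − (-2.1458%) = 11.9858% → 11.99%.

11.99%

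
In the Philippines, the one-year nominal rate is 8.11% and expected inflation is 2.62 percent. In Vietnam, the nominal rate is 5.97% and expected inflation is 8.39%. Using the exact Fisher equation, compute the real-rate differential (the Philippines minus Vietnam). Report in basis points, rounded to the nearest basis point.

758 basis points

The Philippines: (1 + 0.0811)/(1 + 0.0262) − 1 = 5.3498%
Vietnam: (1 + 0.0597)/(1 + 0.0839) − 1 = -2.2327%
Differential = 5.3498% − (-2.2327%) = 7.5825% → 758 basis points.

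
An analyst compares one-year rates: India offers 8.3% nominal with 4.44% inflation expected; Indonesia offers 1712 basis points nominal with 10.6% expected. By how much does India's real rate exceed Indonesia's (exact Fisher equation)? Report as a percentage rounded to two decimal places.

-2.20%

India: (1 + 0.0830)/(1 + 0.0444) − 1 = 3.6959%
Indonesia: (1 + 0.1712)/(1 + 0.1060) − 1 = 5.8951%
Differential = 3.6959% − 5.8951% = -2.1992% → -2.20%.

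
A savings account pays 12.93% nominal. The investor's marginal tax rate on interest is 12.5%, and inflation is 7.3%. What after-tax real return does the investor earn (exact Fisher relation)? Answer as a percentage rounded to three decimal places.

After-tax nominal return = 12.93% × (1 − 0.125) = 11.31375%.
1 + r = 1.1131375 / 1.07300 = 1.037407
After-tax real rate = 1.037407 − 1 → 3.741%.

3.741%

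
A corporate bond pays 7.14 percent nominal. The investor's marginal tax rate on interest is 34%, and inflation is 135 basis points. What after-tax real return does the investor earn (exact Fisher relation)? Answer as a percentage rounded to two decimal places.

3.32%

After-tax nominal return = 7.14% × (1 − 0.34) = 4.7124%.
1 + r = 1.047124 / 1.01350 = 1.033176
After-tax real rate = 1.033176 − 1 → 3.32%.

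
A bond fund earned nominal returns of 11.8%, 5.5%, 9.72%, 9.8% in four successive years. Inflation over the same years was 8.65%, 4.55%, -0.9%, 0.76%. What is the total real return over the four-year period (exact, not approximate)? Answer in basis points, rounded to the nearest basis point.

2528 basis points

Compound the nominal returns: 1.1180 × 1.0550 × 1.0972 × 1.0980 = 1.420962.
Compound inflation: 1.0865 × 1.0455 × 0.9910 × 1.0076 = 1.134268.
Deflate: 1.420962 / 1.134268 = 1.252757.
Total real return = 1.252757 − 1 → 2528 basis points.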